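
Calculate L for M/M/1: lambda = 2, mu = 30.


rho = 2/30; L = rho/(1-rho) = 0.07

0.07


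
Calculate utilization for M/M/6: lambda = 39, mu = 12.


rho = lambda/(c*mu) = 39/(6*12) = 0.5417

0.5417


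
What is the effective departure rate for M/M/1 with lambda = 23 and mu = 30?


For a stable queue (lambda < mu), throughput = lambda = 23 per hour

23 per hour


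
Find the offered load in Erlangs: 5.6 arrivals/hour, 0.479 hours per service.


Offered load a = lambda * E[S] = 5.6 * 0.479 = 2.68 Erlangs

2.68 Erlangs


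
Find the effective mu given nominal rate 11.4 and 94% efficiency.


Effective rate = mu * efficiency = 11.4 * 0.94 = 10.72 per hour

10.72 per hour


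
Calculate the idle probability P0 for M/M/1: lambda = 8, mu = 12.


P0 = 1 - rho = 1 - 8/12 = 0.3333

0.3333


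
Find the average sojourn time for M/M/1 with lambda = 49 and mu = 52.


W = 1/(mu - lambda) = 1/(52 - 49) = 0.3333 hours

0.3333 hours


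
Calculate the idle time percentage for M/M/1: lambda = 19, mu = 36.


Idle fraction = (1 - rho) * 100 = (1 - 19/36) * 100 = 47.2%

47.2%


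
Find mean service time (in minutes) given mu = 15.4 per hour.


Mean service time = 60/mu = 60/15.4 = 3.9 minutes

3.9 minutes


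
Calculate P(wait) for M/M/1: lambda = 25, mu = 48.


P(wait) = rho = lambda/mu = 25/48 = 0.5208

0.5208


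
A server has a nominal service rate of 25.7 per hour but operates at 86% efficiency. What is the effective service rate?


Effective rate = mu * efficiency = 25.7 * 0.86 = 22.1 per hour

22.1 per hour


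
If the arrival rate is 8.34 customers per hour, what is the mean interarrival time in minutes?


Mean interarrival time = 60/lambda = 60/8.34 = 7.19 minutes

7.19 minutes


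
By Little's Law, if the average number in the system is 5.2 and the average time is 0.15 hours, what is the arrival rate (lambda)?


lambda = L / W = 5.2 / 0.15 = 34.67 per hour

34.67 per hour


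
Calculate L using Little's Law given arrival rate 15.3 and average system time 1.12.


L = lambda * W = 15.3 * 1.12 = 17.14

17.14


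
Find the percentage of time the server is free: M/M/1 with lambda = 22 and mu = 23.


Idle fraction = (1 - rho) * 100 = (1 - 22/23) * 100 = 4.3%

4.3%


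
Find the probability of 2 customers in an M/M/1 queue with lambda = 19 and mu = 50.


rho = 19/50; P(n) = (1-rho)*rho^n = (1-19/50)*(19/50)^2 = 0.0895

0.0895


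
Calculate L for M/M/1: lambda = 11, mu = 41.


rho = 11/41; L = rho/(1-rho) = 0.37

0.37


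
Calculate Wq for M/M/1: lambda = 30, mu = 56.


rho = 30/56; Wq = rho/(mu - lambda) = 0.0206 hours

0.0206 hours


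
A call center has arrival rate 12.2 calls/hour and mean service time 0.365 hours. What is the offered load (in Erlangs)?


Offered load a = lambda * E[S] = 12.2 * 0.365 = 4.45 Erlangs

4.45 Erlangs


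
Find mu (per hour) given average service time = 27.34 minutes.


mu = 60 / avg_service_time = 60 / 27.34 = 2.19 per hour

2.19 per hour


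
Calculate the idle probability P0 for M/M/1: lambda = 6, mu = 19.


P0 = 1 - rho = 1 - 6/19 = 0.6842

0.6842


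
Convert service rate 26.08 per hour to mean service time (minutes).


Mean service time = 60/mu = 60/26.08 = 2.3 minutes

2.3 minutes


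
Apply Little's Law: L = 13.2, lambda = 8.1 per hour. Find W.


W = L / lambda = 13.2 / 8.1 = 1.6296 hours

1.6296 hours


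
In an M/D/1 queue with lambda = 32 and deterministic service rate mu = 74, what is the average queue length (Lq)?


M/D/1: Lq = rho^2 / (2*(1-rho)) where rho = 32/74; Lq = 0.16

0.16


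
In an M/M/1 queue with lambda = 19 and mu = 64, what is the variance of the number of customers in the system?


rho = 19/64; Var(N) = rho/(1-rho)^2 = 0.6

0.6


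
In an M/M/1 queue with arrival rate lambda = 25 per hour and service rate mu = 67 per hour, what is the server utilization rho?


rho = lambda/mu = 25/67 = 0.3731

0.3731


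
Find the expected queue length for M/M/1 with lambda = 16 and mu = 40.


rho = 16/40; Lq = rho^2/(1-rho) = 0.27

0.27


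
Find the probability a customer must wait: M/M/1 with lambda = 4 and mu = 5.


P(wait) = rho = lambda/mu = 4/5 = 0.8

0.8


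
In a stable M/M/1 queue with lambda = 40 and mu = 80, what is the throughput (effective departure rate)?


For a stable queue (lambda < mu), throughput = lambda = 40 per hour

40 per hour


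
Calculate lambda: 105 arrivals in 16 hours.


lambda = total arrivals / time = 105 / 16 = 6.56 per hour

6.56 per hour


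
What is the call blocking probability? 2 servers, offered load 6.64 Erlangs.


B(N,A) = (A^N/N!) / sum(A^k/k!, k=0..N) with N=2, A=6.64 = 0.7426

0.7426


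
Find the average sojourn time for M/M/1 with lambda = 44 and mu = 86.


W = 1/(mu - lambda) = 1/(86 - 44) = 0.0238 hours

0.0238 hours


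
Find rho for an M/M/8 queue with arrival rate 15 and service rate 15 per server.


rho = lambda/(c*mu) = 15/(8*15) = 0.125

0.125


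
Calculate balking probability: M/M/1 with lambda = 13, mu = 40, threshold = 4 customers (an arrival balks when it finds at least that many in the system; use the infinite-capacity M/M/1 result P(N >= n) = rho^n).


P(N >= 4) = rho^4 = (13/40)^4 = 0.0112

0.0112


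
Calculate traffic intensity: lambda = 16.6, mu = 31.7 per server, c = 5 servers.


rho = lambda / (c * mu) = 16.6 / (5 * 31.7) = 0.1047

0.1047


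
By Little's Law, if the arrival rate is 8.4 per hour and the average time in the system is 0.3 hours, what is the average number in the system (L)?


L = lambda * W = 8.4 * 0.3 = 2.52

2.52


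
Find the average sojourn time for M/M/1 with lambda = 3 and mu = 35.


W = 1/(mu - lambda) = 1/(35 - 3) = 0.0313 hours

0.0313 hours


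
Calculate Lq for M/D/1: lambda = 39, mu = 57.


M/D/1: Lq = rho^2 / (2*(1-rho)) where rho = 39/57; Lq = 0.74

0.74


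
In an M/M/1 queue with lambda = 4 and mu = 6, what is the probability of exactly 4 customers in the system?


rho = 4/6; P(n) = (1-rho)*rho^n = (1-4/6)*(4/6)^4 = 0.0658

0.0658


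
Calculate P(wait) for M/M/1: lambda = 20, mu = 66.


P(wait) = rho = lambda/mu = 20/66 = 0.303

0.303


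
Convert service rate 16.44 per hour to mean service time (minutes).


Mean service time = 60/mu = 60/16.44 = 3.65 minutes

3.65 minutes


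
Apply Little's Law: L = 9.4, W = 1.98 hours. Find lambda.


lambda = L / W = 9.4 / 1.98 = 4.75 per hour

4.75 per hour


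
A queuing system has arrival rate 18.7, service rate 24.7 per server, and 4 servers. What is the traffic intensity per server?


rho = lambda / (c * mu) = 18.7 / (4 * 24.7) = 0.1893

0.1893


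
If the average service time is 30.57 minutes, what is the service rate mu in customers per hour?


mu = 60 / avg_service_time = 60 / 30.57 = 1.96 per hour

1.96 per hour


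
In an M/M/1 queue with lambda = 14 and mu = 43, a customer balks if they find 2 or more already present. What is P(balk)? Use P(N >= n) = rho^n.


P(N >= 2) = rho^2 = (14/43)^2 = 0.106

0.106


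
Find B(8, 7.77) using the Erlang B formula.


B(N,A) = (A^N/N!) / sum(A^k/k!, k=0..N) with N=8, A=7.77 = 0.2227

0.2227


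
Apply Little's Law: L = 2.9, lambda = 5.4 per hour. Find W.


W = L / lambda = 2.9 / 5.4 = 0.537 hours

0.537 hours


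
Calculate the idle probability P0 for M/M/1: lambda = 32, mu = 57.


P0 = 1 - rho = 1 - 32/57 = 0.4386

0.4386


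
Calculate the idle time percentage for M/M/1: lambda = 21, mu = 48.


Idle fraction = (1 - rho) * 100 = (1 - 21/48) * 100 = 56.3%

56.3%


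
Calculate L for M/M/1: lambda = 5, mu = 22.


rho = 5/22; L = rho/(1-rho) = 0.29

0.29


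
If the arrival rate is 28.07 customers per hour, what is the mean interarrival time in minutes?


Mean interarrival time = 60/lambda = 60/28.07 = 2.14 minutes

2.14 minutes


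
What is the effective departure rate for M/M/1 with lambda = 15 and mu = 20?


For a stable queue (lambda < mu), throughput = lambda = 15 per hour

15 per hour


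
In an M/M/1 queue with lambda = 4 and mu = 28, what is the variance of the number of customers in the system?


rho = 4/28; Var(N) = rho/(1-rho)^2 = 0.19

0.19


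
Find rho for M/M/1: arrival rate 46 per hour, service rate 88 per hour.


rho = lambda/mu = 46/88 = 0.5227

0.5227


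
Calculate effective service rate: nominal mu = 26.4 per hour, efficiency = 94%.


Effective rate = mu * efficiency = 26.4 * 0.94 = 24.82 per hour

24.82 per hour


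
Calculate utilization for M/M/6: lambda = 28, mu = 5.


rho = lambda/(c*mu) = 28/(6*5) = 0.9333

0.9333


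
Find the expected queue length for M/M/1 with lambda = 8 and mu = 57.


rho = 8/57; Lq = rho^2/(1-rho) = 0.02

0.02


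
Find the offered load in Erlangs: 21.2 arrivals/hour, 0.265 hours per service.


Offered load a = lambda * E[S] = 21.2 * 0.265 = 5.62 Erlangs

5.62 Erlangs


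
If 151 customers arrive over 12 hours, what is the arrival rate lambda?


lambda = total arrivals / time = 151 / 12 = 12.58 per hour

12.58 per hour


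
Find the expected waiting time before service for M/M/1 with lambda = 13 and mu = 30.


rho = 13/30; Wq = rho/(mu - lambda) = 0.0255 hours

0.0255 hours


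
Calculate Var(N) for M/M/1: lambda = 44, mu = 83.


rho = 44/83; Var(N) = rho/(1-rho)^2 = 2.4

2.4


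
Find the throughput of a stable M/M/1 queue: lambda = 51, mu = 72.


For a stable queue (lambda < mu), throughput = lambda = 51 per hour

51 per hour


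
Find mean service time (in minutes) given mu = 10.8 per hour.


Mean service time = 60/mu = 60/10.8 = 5.56 minutes

5.56 minutes


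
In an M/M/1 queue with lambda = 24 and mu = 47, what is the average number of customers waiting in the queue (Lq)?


rho = 24/47; Lq = rho^2/(1-rho) = 0.53

0.53


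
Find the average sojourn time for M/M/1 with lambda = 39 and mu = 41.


W = 1/(mu - lambda) = 1/(41 - 39) = 0.5 hours

0.5 hours


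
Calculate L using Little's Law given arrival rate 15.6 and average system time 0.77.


L = lambda * W = 15.6 * 0.77 = 12.01

12.01


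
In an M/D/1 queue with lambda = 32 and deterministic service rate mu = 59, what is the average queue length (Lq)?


M/D/1: Lq = rho^2 / (2*(1-rho)) where rho = 32/59; Lq = 0.32

0.32


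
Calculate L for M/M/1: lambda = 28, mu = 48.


rho = 28/48; L = rho/(1-rho) = 1.4

1.4


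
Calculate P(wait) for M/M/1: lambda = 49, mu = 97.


P(wait) = rho = lambda/mu = 49/97 = 0.5052

0.5052


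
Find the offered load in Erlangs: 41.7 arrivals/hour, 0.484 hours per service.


Offered load a = lambda * E[S] = 41.7 * 0.484 = 20.18 Erlangs

20.18 Erlangs


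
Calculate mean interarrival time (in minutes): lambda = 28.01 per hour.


Mean interarrival time = 60/lambda = 60/28.01 = 2.14 minutes

2.14 minutes


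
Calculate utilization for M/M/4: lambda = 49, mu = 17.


rho = lambda/(c*mu) = 49/(4*17) = 0.7206

0.7206


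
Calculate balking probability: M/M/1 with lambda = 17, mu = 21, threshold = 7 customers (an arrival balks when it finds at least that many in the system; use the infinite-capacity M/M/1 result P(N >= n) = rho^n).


P(N >= 7) = rho^7 = (17/21)^7 = 0.2278

0.2278


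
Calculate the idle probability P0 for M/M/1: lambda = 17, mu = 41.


P0 = 1 - rho = 1 - 17/41 = 0.5854

0.5854


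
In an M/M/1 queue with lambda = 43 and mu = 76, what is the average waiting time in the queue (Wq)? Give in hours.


rho = 43/76; Wq = rho/(mu - lambda) = 0.0171 hours

0.0171 hours


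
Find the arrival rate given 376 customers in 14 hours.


lambda = total arrivals / time = 376 / 14 = 26.86 per hour

26.86 per hour


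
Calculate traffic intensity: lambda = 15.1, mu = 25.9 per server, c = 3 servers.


rho = lambda / (c * mu) = 15.1 / (3 * 25.9) = 0.1943

0.1943


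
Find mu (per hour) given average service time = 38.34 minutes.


mu = 60 / avg_service_time = 60 / 38.34 = 1.56 per hour

1.56 per hour


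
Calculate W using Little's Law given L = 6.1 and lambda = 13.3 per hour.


W = L / lambda = 6.1 / 13.3 = 0.4586 hours

0.4586 hours


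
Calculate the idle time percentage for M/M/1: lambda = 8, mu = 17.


Idle fraction = (1 - rho) * 100 = (1 - 8/17) * 100 = 52.9%

52.9%


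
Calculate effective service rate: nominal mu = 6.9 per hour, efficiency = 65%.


Effective rate = mu * efficiency = 6.9 * 0.65 = 4.49 per hour

4.49 per hour


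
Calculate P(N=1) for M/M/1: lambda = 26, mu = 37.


rho = 26/37; P(n) = (1-rho)*rho^n = (1-26/37)*(26/37)^1 = 0.2089

0.2089


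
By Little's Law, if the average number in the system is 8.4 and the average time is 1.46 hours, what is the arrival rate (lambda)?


lambda = L / W = 8.4 / 1.46 = 5.75 per hour

5.75 per hour


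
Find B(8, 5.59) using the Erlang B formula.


B(N,A) = (A^N/N!) / sum(A^k/k!, k=0..N) with N=8, A=5.59 = 0.0996

0.0996


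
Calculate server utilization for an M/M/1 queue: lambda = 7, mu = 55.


rho = lambda/mu = 7/55 = 0.1273

0.1273


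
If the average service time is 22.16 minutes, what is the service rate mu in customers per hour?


mu = 60 / avg_service_time = 60 / 22.16 = 2.71 per hour

2.71 per hour


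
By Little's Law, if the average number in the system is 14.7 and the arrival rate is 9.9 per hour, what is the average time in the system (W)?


W = L / lambda = 14.7 / 9.9 = 1.4848 hours

1.4848 hours


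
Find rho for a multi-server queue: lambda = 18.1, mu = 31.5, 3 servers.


rho = lambda / (c * mu) = 18.1 / (3 * 31.5) = 0.1915

0.1915


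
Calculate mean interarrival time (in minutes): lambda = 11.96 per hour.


Mean interarrival time = 60/lambda = 60/11.96 = 5.02 minutes

5.02 minutes


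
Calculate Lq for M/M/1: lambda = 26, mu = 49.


rho = 26/49; Lq = rho^2/(1-rho) = 0.6

0.6


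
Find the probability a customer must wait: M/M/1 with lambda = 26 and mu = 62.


P(wait) = rho = lambda/mu = 26/62 = 0.4194

0.4194


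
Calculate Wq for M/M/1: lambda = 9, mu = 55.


rho = 9/55; Wq = rho/(mu - lambda) = 0.0036 hours

0.0036 hours


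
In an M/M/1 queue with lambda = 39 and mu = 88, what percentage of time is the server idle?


Idle fraction = (1 - rho) * 100 = (1 - 39/88) * 100 = 55.7%

55.7%


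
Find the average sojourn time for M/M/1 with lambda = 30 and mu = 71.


W = 1/(mu - lambda) = 1/(71 - 30) = 0.0244 hours

0.0244 hours


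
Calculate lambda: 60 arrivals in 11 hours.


lambda = total arrivals / time = 60 / 11 = 5.45 per hour

5.45 per hour


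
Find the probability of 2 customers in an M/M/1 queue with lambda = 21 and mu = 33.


rho = 21/33; P(n) = (1-rho)*rho^n = (1-21/33)*(21/33)^2 = 0.1473

0.1473


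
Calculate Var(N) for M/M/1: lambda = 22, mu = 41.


rho = 22/41; Var(N) = rho/(1-rho)^2 = 2.5

2.5


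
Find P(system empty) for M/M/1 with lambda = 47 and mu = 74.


P0 = 1 - rho = 1 - 47/74 = 0.3649

0.3649


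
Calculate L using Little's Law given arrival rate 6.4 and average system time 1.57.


L = lambda * W = 6.4 * 1.57 = 10.05

10.05


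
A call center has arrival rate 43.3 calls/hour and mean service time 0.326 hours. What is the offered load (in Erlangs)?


Offered load a = lambda * E[S] = 43.3 * 0.326 = 14.12 Erlangs

14.12 Erlangs


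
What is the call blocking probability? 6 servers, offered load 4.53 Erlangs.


B(N,A) = (A^N/N!) / sum(A^k/k!, k=0..N) with N=6, A=4.53 = 0.1564

0.1564


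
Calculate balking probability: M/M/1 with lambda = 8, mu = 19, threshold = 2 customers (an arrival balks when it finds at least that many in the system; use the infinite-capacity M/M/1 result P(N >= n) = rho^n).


P(N >= 2) = rho^2 = (8/19)^2 = 0.1773

0.1773


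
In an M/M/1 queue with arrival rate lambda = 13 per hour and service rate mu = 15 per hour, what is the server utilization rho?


rho = lambda/mu = 13/15 = 0.8667

0.8667


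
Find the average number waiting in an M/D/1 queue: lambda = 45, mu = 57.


M/D/1: Lq = rho^2 / (2*(1-rho)) where rho = 45/57; Lq = 1.48

1.48


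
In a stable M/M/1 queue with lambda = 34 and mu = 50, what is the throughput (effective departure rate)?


For a stable queue (lambda < mu), throughput = lambda = 34 per hour

34 per hour


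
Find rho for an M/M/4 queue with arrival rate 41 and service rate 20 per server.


rho = lambda/(c*mu) = 41/(4*20) = 0.5125

0.5125


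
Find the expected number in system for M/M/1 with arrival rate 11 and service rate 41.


rho = 11/41; L = rho/(1-rho) = 0.37

0.37


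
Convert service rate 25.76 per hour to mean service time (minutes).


Mean service time = 60/mu = 60/25.76 = 2.33 minutes

2.33 minutes


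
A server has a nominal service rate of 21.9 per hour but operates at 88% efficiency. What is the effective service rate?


Effective rate = mu * efficiency = 21.9 * 0.88 = 19.27 per hour

19.27 per hour


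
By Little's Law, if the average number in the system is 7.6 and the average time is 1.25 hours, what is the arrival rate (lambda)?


lambda = L / W = 7.6 / 1.25 = 6.08 per hour

6.08 per hour


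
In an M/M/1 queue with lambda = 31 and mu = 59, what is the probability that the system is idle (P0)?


P0 = 1 - rho = 1 - 31/59 = 0.4746

0.4746


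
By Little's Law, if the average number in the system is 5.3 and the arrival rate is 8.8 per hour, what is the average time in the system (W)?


W = L / lambda = 5.3 / 8.8 = 0.6023 hours

0.6023 hours


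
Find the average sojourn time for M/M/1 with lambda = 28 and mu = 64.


W = 1/(mu - lambda) = 1/(64 - 28) = 0.0278 hours

0.0278 hours


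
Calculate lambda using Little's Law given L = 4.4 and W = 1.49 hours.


lambda = L / W = 4.4 / 1.49 = 2.95 per hour

2.95 per hour


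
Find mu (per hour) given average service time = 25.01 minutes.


mu = 60 / avg_service_time = 60 / 25.01 = 2.4 per hour

2.4 per hour


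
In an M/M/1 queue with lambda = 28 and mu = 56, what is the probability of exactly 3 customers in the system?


rho = 28/56; P(n) = (1-rho)*rho^n = (1-28/56)*(28/56)^3 = 0.0625

0.0625


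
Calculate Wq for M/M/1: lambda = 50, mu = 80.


rho = 50/80; Wq = rho/(mu - lambda) = 0.0208 hours

0.0208 hours


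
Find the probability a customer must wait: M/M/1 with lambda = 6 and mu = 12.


P(wait) = rho = lambda/mu = 6/12 = 0.5

0.5


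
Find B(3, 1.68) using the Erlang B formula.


B(N,A) = (A^N/N!) / sum(A^k/k!, k=0..N) with N=3, A=1.68 = 0.1619

0.1619


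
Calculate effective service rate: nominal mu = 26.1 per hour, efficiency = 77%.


Effective rate = mu * efficiency = 26.1 * 0.77 = 20.1 per hour

20.1 per hour


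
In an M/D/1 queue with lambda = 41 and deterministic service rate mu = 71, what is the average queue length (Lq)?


M/D/1: Lq = rho^2 / (2*(1-rho)) where rho = 41/71; Lq = 0.39

0.39


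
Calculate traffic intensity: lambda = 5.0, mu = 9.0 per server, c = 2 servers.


rho = lambda / (c * mu) = 5.0 / (2 * 9.0) = 0.2778

0.2778


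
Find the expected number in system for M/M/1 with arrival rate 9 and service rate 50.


rho = 9/50; L = rho/(1-rho) = 0.22

0.22


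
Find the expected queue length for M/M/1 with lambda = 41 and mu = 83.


rho = 41/83; Lq = rho^2/(1-rho) = 0.48

0.48


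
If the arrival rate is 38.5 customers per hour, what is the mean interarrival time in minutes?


Mean interarrival time = 60/lambda = 60/38.5 = 1.56 minutes

1.56 minutes


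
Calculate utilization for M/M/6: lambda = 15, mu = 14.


rho = lambda/(c*mu) = 15/(6*14) = 0.1786

0.1786


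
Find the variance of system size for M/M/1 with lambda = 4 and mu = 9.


rho = 4/9; Var(N) = rho/(1-rho)^2 = 1.44

1.44


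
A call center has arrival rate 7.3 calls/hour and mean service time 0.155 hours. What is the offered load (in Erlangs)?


Offered load a = lambda * E[S] = 7.3 * 0.155 = 1.13 Erlangs

1.13 Erlangs


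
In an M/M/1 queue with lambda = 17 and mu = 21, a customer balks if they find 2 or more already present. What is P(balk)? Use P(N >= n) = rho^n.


P(N >= 2) = rho^2 = (17/21)^2 = 0.6553

0.6553


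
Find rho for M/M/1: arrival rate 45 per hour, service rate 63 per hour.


rho = lambda/mu = 45/63 = 0.7143

0.7143


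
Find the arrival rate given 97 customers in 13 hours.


lambda = total arrivals / time = 97 / 13 = 7.46 per hour

7.46 per hour


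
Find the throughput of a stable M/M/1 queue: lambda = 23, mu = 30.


For a stable queue (lambda < mu), throughput = lambda = 23 per hour

23 per hour


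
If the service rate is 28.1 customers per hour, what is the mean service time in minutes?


Mean service time = 60/mu = 60/28.1 = 2.14 minutes

2.14 minutes


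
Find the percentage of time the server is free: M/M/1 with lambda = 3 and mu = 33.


Idle fraction = (1 - rho) * 100 = (1 - 3/33) * 100 = 90.9%

90.9%


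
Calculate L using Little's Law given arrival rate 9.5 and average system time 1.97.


L = lambda * W = 9.5 * 1.97 = 18.72

18.72


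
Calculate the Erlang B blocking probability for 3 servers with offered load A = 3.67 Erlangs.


B(N,A) = (A^N/N!) / sum(A^k/k!, k=0..N) with N=3, A=3.67 = 0.4194

0.4194


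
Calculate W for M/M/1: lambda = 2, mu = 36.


W = 1/(mu - lambda) = 1/(36 - 2) = 0.0294 hours

0.0294 hours


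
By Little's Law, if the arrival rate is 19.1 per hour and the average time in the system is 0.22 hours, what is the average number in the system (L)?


L = lambda * W = 19.1 * 0.22 = 4.2

4.2


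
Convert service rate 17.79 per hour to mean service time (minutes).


Mean service time = 60/mu = 60/17.79 = 3.37 minutes

3.37 minutes


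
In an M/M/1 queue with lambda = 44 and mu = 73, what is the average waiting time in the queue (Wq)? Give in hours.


rho = 44/73; Wq = rho/(mu - lambda) = 0.0208 hours

0.0208 hours


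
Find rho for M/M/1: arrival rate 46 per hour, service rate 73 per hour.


rho = lambda/mu = 46/73 = 0.6301

0.6301


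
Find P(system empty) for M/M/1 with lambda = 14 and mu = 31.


P0 = 1 - rho = 1 - 14/31 = 0.5484

0.5484


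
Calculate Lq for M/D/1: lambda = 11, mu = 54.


M/D/1: Lq = rho^2 / (2*(1-rho)) where rho = 11/54; Lq = 0.03

0.03


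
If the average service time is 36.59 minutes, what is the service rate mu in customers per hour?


mu = 60 / avg_service_time = 60 / 36.59 = 1.64 per hour

1.64 per hour


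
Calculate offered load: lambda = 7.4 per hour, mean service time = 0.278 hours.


Offered load a = lambda * E[S] = 7.4 * 0.278 = 2.06 Erlangs

2.06 Erlangs


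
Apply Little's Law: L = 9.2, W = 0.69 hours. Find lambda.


lambda = L / W = 9.2 / 0.69 = 13.33 per hour

13.33 per hour


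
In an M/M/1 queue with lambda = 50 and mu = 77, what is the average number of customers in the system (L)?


rho = 50/77; L = rho/(1-rho) = 1.85

1.85


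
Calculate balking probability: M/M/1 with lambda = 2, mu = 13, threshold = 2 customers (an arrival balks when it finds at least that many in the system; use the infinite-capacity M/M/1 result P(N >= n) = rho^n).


P(N >= 2) = rho^2 = (2/13)^2 = 0.0237

0.0237


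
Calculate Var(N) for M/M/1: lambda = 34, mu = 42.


rho = 34/42; Var(N) = rho/(1-rho)^2 = 22.31

22.31


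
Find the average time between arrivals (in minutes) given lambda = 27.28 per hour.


Mean interarrival time = 60/lambda = 60/27.28 = 2.2 minutes

2.2 minutes


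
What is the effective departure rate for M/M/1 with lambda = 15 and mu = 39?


For a stable queue (lambda < mu), throughput = lambda = 15 per hour

15 per hour


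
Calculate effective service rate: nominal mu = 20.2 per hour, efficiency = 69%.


Effective rate = mu * efficiency = 20.2 * 0.69 = 13.94 per hour

13.94 per hour


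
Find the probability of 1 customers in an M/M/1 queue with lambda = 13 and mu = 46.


rho = 13/46; P(n) = (1-rho)*rho^n = (1-13/46)*(13/46)^1 = 0.2027

0.2027


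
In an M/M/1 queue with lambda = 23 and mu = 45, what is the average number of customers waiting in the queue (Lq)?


rho = 23/45; Lq = rho^2/(1-rho) = 0.53

0.53


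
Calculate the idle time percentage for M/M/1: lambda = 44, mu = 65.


Idle fraction = (1 - rho) * 100 = (1 - 44/65) * 100 = 32.3%

32.3%


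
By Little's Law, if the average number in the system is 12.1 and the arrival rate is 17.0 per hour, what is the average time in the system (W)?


W = L / lambda = 12.1 / 17.0 = 0.7118 hours

0.7118 hours


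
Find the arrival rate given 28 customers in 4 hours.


lambda = total arrivals / time = 28 / 4 = 7.0 per hour

7.0 per hour


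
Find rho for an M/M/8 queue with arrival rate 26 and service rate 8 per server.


rho = lambda/(c*mu) = 26/(8*8) = 0.4063

0.4063


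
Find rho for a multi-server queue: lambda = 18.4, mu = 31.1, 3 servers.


rho = lambda / (c * mu) = 18.4 / (3 * 31.1) = 0.1972

0.1972


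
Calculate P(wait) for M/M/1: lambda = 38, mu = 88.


P(wait) = rho = lambda/mu = 38/88 = 0.4318

0.4318


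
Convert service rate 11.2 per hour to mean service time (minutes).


Mean service time = 60/mu = 60/11.2 = 5.36 minutes

5.36 minutes


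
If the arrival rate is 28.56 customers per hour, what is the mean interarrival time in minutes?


Mean interarrival time = 60/lambda = 60/28.56 = 2.1 minutes

2.1 minutes


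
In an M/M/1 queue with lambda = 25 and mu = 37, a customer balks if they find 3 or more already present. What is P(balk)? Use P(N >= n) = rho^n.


P(N >= 3) = rho^3 = (25/37)^3 = 0.3085

0.3085


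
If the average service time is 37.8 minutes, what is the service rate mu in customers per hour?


mu = 60 / avg_service_time = 60 / 37.8 = 1.59 per hour

1.59 per hour


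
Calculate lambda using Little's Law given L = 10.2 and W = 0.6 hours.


lambda = L / W = 10.2 / 0.6 = 17.0 per hour

17.0 per hour


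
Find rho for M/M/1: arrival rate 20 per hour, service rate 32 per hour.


rho = lambda/mu = 20/32 = 0.625

0.625


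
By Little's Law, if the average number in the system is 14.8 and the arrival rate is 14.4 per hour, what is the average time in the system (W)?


W = L / lambda = 14.8 / 14.4 = 1.0278 hours

1.0278 hours


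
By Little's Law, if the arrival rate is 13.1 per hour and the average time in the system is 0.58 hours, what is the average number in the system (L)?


L = lambda * W = 13.1 * 0.58 = 7.6

7.6


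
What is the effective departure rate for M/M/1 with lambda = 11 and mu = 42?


For a stable queue (lambda < mu), throughput = lambda = 11 per hour

11 per hour


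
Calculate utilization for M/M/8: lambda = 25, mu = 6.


rho = lambda/(c*mu) = 25/(8*6) = 0.5208

0.5208


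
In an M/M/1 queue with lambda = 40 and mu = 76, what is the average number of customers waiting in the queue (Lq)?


rho = 40/76; Lq = rho^2/(1-rho) = 0.58

0.58


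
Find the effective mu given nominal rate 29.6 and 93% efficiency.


Effective rate = mu * efficiency = 29.6 * 0.93 = 27.53 per hour

27.53 per hour


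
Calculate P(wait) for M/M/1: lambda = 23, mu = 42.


P(wait) = rho = lambda/mu = 23/42 = 0.5476

0.5476


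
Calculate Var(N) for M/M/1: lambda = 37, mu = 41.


rho = 37/41; Var(N) = rho/(1-rho)^2 = 94.81

94.81


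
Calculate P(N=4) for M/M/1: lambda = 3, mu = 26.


rho = 3/26; P(n) = (1-rho)*rho^n = (1-3/26)*(3/26)^4 = 0.0002

0.0002


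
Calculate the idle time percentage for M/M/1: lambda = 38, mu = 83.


Idle fraction = (1 - rho) * 100 = (1 - 38/83) * 100 = 54.2%

54.2%


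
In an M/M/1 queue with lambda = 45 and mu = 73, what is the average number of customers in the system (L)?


rho = 45/73; L = rho/(1-rho) = 1.61

1.61


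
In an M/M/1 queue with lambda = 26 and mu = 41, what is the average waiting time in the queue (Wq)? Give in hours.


rho = 26/41; Wq = rho/(mu - lambda) = 0.0423 hours

0.0423 hours


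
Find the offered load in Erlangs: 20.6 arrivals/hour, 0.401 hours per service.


Offered load a = lambda * E[S] = 20.6 * 0.401 = 8.26 Erlangs

8.26 Erlangs


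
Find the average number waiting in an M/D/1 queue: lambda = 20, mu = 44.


M/D/1: Lq = rho^2 / (2*(1-rho)) where rho = 20/44; Lq = 0.19

0.19


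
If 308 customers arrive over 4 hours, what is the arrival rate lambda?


lambda = total arrivals / time = 308 / 4 = 77.0 per hour

77.0 per hour


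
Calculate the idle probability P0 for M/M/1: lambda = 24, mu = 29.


P0 = 1 - rho = 1 - 24/29 = 0.1724

0.1724


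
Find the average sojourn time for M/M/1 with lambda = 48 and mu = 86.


W = 1/(mu - lambda) = 1/(86 - 48) = 0.0263 hours

0.0263 hours


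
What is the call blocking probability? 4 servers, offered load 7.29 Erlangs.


B(N,A) = (A^N/N!) / sum(A^k/k!, k=0..N) with N=4, A=7.29 = 0.542

0.542


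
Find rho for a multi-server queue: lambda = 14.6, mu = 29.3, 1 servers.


rho = lambda / (c * mu) = 14.6 / (1 * 29.3) = 0.4983

0.4983


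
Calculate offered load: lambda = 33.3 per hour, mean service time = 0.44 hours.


Offered load a = lambda * E[S] = 33.3 * 0.44 = 14.65 Erlangs

14.65 Erlangs


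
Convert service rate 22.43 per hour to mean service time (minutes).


Mean service time = 60/mu = 60/22.43 = 2.67 minutes

2.67 minutes


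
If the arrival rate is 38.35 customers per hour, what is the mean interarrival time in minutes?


Mean interarrival time = 60/lambda = 60/38.35 = 1.56 minutes

1.56 minutes


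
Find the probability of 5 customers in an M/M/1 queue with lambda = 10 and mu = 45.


rho = 10/45; P(n) = (1-rho)*rho^n = (1-10/45)*(10/45)^5 = 0.0004

0.0004


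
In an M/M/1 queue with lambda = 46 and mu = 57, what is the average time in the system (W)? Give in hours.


W = 1/(mu - lambda) = 1/(57 - 46) = 0.0909 hours

0.0909 hours


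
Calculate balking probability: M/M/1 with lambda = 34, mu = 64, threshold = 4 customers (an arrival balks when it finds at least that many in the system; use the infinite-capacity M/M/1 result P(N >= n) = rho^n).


P(N >= 4) = rho^4 = (34/64)^4 = 0.0797

0.0797


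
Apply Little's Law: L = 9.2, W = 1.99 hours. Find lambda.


lambda = L / W = 9.2 / 1.99 = 4.62 per hour

4.62 per hour


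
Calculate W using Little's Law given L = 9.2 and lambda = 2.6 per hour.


W = L / lambda = 9.2 / 2.6 = 3.5385 hours

3.5385 hours


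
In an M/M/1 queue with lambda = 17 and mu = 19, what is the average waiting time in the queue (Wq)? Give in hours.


rho = 17/19; Wq = rho/(mu - lambda) = 0.4474 hours

0.4474 hours


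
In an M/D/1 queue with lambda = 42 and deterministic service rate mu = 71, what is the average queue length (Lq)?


M/D/1: Lq = rho^2 / (2*(1-rho)) where rho = 42/71; Lq = 0.43

0.43


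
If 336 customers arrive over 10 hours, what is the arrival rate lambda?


lambda = total arrivals / time = 336 / 10 = 33.6 per hour

33.6 per hour


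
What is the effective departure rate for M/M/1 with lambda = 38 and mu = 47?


For a stable queue (lambda < mu), throughput = lambda = 38 per hour

38 per hour


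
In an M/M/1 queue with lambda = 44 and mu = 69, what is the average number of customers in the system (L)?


rho = 44/69; L = rho/(1-rho) = 1.76

1.76


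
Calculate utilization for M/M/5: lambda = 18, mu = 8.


rho = lambda/(c*mu) = 18/(5*8) = 0.45

0.45


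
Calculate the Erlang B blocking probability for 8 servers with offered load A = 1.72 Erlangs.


B(N,A) = (A^N/N!) / sum(A^k/k!, k=0..N) with N=8, A=1.72 = 0.0003

0.0003


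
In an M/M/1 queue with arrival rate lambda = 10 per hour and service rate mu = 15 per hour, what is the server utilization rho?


rho = lambda/mu = 10/15 = 0.6667

0.6667


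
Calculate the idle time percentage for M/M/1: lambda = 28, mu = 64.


Idle fraction = (1 - rho) * 100 = (1 - 28/64) * 100 = 56.3%

56.3%


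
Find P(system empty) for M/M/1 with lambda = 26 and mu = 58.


P0 = 1 - rho = 1 - 26/58 = 0.5517

0.5517


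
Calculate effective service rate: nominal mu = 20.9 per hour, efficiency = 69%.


Effective rate = mu * efficiency = 20.9 * 0.69 = 14.42 per hour

14.42 per hour


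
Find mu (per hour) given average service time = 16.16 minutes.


mu = 60 / avg_service_time = 60 / 16.16 = 3.71 per hour

3.71 per hour


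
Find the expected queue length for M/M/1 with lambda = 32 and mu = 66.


rho = 32/66; Lq = rho^2/(1-rho) = 0.46

0.46


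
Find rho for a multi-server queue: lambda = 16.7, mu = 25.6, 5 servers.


rho = lambda / (c * mu) = 16.7 / (5 * 25.6) = 0.1305

0.1305


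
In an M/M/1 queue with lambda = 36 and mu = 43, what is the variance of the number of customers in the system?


rho = 36/43; Var(N) = rho/(1-rho)^2 = 31.59

31.59


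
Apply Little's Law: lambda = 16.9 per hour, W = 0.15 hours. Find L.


L = lambda * W = 16.9 * 0.15 = 2.54

2.54


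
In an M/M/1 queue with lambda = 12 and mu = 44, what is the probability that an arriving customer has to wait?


P(wait) = rho = lambda/mu = 12/44 = 0.2727

0.2727


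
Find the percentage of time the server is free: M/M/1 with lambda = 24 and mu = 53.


Idle fraction = (1 - rho) * 100 = (1 - 24/53) * 100 = 54.7%

54.7%


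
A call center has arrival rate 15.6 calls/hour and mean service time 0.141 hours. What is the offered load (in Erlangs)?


Offered load a = lambda * E[S] = 15.6 * 0.141 = 2.2 Erlangs

2.2 Erlangs


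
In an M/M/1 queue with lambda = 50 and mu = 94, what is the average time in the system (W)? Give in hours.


W = 1/(mu - lambda) = 1/(94 - 50) = 0.0227 hours

0.0227 hours


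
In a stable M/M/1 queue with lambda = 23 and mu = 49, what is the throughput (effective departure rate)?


For a stable queue (lambda < mu), throughput = lambda = 23 per hour

23 per hour


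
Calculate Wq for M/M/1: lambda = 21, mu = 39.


rho = 21/39; Wq = rho/(mu - lambda) = 0.0299 hours

0.0299 hours


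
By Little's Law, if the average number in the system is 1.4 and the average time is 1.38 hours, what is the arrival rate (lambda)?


lambda = L / W = 1.4 / 1.38 = 1.01 per hour

1.01 per hour


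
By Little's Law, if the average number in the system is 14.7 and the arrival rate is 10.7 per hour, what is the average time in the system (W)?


W = L / lambda = 14.7 / 10.7 = 1.3738 hours

1.3738 hours


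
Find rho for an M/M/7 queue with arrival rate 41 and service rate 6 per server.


rho = lambda/(c*mu) = 41/(7*6) = 0.9762

0.9762


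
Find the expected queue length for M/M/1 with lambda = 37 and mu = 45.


rho = 37/45; Lq = rho^2/(1-rho) = 3.8

3.8


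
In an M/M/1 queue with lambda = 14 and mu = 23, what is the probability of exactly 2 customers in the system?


rho = 14/23; P(n) = (1-rho)*rho^n = (1-14/23)*(14/23)^2 = 0.145

0.145


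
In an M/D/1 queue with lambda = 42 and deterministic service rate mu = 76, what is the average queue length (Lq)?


M/D/1: Lq = rho^2 / (2*(1-rho)) where rho = 42/76; Lq = 0.34

0.34


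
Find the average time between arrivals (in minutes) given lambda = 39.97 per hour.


Mean interarrival time = 60/lambda = 60/39.97 = 1.5 minutes

1.5 minutes


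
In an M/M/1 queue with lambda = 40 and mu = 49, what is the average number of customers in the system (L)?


rho = 40/49; L = rho/(1-rho) = 4.44

4.44


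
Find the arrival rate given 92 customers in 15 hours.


lambda = total arrivals / time = 92 / 15 = 6.13 per hour

6.13 per hour


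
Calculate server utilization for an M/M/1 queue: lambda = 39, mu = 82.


rho = lambda/mu = 39/82 = 0.4756

0.4756


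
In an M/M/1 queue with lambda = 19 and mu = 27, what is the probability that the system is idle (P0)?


P0 = 1 - rho = 1 - 19/27 = 0.2963

0.2963


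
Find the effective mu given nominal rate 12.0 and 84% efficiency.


Effective rate = mu * efficiency = 12.0 * 0.84 = 10.08 per hour

10.08 per hour


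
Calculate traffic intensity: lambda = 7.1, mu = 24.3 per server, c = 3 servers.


rho = lambda / (c * mu) = 7.1 / (3 * 24.3) = 0.0974

0.0974


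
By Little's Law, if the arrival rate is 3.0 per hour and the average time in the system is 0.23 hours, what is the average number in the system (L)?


L = lambda * W = 3.0 * 0.23 = 0.69

0.69


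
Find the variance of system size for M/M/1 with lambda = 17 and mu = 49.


rho = 17/49; Var(N) = rho/(1-rho)^2 = 0.81

0.81


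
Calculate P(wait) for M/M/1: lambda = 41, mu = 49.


P(wait) = rho = lambda/mu = 41/49 = 0.8367

0.8367


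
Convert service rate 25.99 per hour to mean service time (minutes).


Mean service time = 60/mu = 60/25.99 = 2.31 minutes

2.31 minutes


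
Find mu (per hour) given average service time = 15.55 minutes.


mu = 60 / avg_service_time = 60 / 15.55 = 3.86 per hour

3.86 per hour


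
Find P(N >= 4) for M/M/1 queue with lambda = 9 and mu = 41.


P(N >= 4) = rho^4 = (9/41)^4 = 0.0023

0.0023


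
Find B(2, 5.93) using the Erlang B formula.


B(N,A) = (A^N/N!) / sum(A^k/k!, k=0..N) with N=2, A=5.93 = 0.7173

0.7173


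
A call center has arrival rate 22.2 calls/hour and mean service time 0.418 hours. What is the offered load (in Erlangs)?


Offered load a = lambda * E[S] = 22.2 * 0.418 = 9.28 Erlangs

9.28 Erlangs


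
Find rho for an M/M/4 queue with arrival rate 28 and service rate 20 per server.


rho = lambda/(c*mu) = 28/(4*20) = 0.35

0.35


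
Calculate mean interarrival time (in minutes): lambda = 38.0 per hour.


Mean interarrival time = 60/lambda = 60/38.0 = 1.58 minutes

1.58 minutes


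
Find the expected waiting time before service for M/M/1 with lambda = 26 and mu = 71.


rho = 26/71; Wq = rho/(mu - lambda) = 0.0081 hours

0.0081 hours


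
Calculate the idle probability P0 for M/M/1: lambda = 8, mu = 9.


P0 = 1 - rho = 1 - 8/9 = 0.1111

0.1111


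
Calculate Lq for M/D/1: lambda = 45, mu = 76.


M/D/1: Lq = rho^2 / (2*(1-rho)) where rho = 45/76; Lq = 0.43

0.43


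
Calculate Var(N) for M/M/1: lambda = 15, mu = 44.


rho = 15/44; Var(N) = rho/(1-rho)^2 = 0.78

0.78


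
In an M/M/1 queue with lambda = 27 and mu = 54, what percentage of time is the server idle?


Idle fraction = (1 - rho) * 100 = (1 - 27/54) * 100 = 50.0%

50.0%


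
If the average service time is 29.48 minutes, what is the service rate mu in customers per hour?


mu = 60 / avg_service_time = 60 / 29.48 = 2.04 per hour

2.04 per hour


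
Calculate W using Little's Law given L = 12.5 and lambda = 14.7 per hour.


W = L / lambda = 12.5 / 14.7 = 0.8503 hours

0.8503 hours


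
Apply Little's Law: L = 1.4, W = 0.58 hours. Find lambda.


lambda = L / W = 1.4 / 0.58 = 2.41 per hour

2.41 per hour


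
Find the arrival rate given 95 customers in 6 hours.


lambda = total arrivals / time = 95 / 6 = 15.83 per hour

15.83 per hour


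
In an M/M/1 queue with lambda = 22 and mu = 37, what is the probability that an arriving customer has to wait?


P(wait) = rho = lambda/mu = 22/37 = 0.5946

0.5946


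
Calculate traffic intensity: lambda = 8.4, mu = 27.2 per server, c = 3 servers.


rho = lambda / (c * mu) = 8.4 / (3 * 27.2) = 0.1029

0.1029


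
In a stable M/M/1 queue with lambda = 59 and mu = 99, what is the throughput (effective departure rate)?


For a stable queue (lambda < mu), throughput = lambda = 59 per hour

59 per hour
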